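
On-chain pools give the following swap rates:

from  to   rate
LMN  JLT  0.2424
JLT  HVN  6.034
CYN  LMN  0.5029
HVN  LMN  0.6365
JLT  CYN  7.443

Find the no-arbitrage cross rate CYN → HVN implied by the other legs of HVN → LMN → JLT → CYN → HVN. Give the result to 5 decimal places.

0.87081

Known legs of the cycle: 0.6365 × 0.2424 × 7.443 = 1.1483626068
For no arbitrage the full-cycle product must be 1, so the missing rate is 1 / 1.1483626068 ≈ 0.8708051.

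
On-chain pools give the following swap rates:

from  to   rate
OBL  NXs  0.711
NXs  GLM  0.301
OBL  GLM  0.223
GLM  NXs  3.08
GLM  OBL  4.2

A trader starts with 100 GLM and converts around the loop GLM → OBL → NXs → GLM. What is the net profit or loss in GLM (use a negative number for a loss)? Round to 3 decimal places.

-10.115

100 GLM × 4.2 = 420 OBL
420 OBL × 0.711 = 298.62 NXs
298.62 NXs × 0.301 = 89.88462 GLM
Net change: 89.88462 − 100 = -10.11538 GLM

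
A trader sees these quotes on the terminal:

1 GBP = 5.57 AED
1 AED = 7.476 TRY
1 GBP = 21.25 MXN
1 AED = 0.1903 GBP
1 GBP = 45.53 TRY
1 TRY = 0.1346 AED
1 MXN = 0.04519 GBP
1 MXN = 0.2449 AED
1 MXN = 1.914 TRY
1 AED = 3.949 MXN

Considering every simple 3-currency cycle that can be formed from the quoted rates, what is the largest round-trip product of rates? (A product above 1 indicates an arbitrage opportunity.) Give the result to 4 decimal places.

TRY→AED→GBP→TRY: 0.1346 × 0.1903 × 45.53 = 1.16622
TRY→AED→MXN→TRY: 0.1346 × 3.949 × 1.914 = 1.01736
MXN→GBP→AED→MXN: 0.04519 × 5.57 × 3.949 = 0.99400
MXN→AED→GBP→MXN: 0.2449 × 0.1903 × 21.25 = 0.99034
Maximum is TRY→AED→GBP→TRY at 1.1662; arbitrage exists.

1.1662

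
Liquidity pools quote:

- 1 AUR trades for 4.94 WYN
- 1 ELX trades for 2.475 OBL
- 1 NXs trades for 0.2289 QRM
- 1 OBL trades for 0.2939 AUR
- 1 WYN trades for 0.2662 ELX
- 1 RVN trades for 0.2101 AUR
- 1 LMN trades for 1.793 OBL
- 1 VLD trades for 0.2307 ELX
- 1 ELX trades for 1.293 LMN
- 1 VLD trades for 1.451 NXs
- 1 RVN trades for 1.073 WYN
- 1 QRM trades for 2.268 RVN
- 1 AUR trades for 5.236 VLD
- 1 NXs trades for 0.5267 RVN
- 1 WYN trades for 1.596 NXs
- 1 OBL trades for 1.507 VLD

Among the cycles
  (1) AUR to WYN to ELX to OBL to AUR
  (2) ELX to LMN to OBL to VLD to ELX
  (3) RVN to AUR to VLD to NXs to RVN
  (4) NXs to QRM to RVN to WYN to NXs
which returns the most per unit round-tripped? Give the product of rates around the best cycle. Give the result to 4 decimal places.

(1) 4.94 × 0.2662 × 2.475 × 0.2939 = 0.95655
(2) 1.293 × 1.793 × 1.507 × 0.2307 = 0.80601
(3) 0.2101 × 5.236 × 1.451 × 0.5267 = 0.84073
(4) 0.2289 × 2.268 × 1.073 × 1.596 = 0.88904
Highest is cycle (1) at 0.9566 (≤1, no arbitrage).

0.9566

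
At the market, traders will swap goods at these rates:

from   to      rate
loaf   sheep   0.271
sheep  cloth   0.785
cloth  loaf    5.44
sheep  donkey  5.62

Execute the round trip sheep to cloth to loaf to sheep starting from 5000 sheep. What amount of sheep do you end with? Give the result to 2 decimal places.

5786.39

5000 sheep × 0.785 = 3925 cloth
3925 cloth × 5.44 = 21352 loaf
21352 loaf × 0.271 = 5786.392 sheep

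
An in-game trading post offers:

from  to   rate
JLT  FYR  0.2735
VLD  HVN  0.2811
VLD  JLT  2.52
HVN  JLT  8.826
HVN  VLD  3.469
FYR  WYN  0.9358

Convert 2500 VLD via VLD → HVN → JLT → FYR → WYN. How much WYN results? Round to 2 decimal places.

2500 VLD × 0.2811 = 702.75 HVN
702.75 HVN × 8.826 = 6202.4715 JLT
6202.4715 JLT × 0.2735 = 1696.37595525 FYR
1696.37595525 FYR × 0.9358 = 1587.46861892295 WYN

1587.47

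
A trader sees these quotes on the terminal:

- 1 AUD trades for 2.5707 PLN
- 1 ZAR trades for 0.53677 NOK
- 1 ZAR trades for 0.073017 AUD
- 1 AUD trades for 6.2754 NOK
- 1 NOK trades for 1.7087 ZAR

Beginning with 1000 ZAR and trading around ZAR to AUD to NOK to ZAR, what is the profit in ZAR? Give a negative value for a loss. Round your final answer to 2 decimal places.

-217.06

1000 ZAR × 0.073017 = 73.017 AUD
73.017 AUD × 6.2754 = 458.2108818 NOK
458.2108818 NOK × 1.7087 = 782.94493373166 ZAR
Net change: 782.94493373166 − 1000 = -217.05506626834 ZAR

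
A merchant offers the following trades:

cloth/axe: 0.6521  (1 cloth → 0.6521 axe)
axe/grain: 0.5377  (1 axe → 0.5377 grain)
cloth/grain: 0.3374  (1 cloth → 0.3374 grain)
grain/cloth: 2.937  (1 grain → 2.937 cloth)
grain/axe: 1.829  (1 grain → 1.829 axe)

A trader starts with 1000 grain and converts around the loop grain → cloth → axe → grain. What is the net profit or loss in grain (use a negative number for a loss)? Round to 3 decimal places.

1000 grain × 2.937 = 2937 cloth
2937 cloth × 0.6521 = 1915.2177 axe
1915.2177 axe × 0.5377 = 1029.81255729 grain
Net change: 1029.81255729 − 1000 = 29.81255729 grain

29.813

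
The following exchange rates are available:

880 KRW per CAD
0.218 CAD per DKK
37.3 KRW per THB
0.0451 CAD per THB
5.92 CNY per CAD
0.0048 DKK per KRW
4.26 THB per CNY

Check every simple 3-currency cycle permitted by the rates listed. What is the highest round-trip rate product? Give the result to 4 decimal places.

CAD→CNY→THB→CAD: 5.92 × 4.26 × 0.0451 = 1.13739
CAD→KRW→DKK→CAD: 880 × 0.0048 × 0.218 = 0.92083
Maximum is CAD→CNY→THB→CAD at 1.1374; arbitrage exists.

1.1374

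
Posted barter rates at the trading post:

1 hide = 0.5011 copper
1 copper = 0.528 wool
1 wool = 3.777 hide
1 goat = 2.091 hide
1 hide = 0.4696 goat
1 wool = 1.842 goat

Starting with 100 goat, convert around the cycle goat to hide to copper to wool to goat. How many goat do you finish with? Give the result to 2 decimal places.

100 goat × 2.091 = 209.1 hide
209.1 hide × 0.5011 = 104.78001 copper
104.78001 copper × 0.528 = 55.32384528 wool
55.32384528 wool × 1.842 = 101.90652300576 goat

101.91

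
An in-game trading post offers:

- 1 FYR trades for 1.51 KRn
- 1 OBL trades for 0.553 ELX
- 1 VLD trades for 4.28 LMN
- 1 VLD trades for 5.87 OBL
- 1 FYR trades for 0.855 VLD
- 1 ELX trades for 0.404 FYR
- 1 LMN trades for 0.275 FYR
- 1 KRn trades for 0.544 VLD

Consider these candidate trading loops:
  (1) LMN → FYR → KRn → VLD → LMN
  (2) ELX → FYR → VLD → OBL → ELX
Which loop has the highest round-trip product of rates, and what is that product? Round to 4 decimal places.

1.1213

(1) 0.275 × 1.51 × 0.544 × 4.28 = 0.96683
(2) 0.404 × 0.855 × 5.87 × 0.553 = 1.12127
Highest is cycle (2) at 1.1213 (>1, arbitrage).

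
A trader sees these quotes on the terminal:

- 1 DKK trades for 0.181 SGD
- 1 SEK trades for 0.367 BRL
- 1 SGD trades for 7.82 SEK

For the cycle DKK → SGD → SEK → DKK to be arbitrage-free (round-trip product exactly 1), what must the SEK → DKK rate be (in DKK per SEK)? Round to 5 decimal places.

Known legs of the cycle: 0.181 × 7.82 = 1.41542
For no arbitrage the full-cycle product must be 1, so the missing rate is 1 / 1.41542 ≈ 0.7065041.

0.70650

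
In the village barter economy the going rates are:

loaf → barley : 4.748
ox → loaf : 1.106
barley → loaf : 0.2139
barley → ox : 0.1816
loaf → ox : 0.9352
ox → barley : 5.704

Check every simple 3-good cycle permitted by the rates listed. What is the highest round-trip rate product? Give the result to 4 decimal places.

1.1410

barley→loaf→ox→barley: 0.2139 × 0.9352 × 5.704 = 1.14102
barley→ox→loaf→barley: 0.1816 × 1.106 × 4.748 = 0.95363
Maximum is barley→loaf→ox→barley at 1.1410; arbitrage exists.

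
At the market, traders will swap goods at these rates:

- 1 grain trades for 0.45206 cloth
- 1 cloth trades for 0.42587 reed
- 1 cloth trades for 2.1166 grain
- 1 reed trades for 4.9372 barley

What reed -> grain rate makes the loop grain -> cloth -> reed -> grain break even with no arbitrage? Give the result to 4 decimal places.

Known legs of the cycle: 0.45206 × 0.42587 = 0.1925187922
For no arbitrage the full-cycle product must be 1, so the missing rate is 1 / 0.1925187922 ≈ 5.194298.

5.1943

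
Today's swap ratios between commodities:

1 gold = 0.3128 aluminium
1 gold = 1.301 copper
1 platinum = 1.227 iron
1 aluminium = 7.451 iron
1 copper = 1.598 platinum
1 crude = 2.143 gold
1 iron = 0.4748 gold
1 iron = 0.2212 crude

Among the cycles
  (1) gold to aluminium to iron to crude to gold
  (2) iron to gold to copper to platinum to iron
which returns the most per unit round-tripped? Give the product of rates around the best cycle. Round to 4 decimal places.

1.2112

(1) 0.3128 × 7.451 × 0.2212 × 2.143 = 1.10481
(2) 0.4748 × 1.301 × 1.598 × 1.227 = 1.21118
Highest is cycle (2) at 1.2112 (>1, arbitrage).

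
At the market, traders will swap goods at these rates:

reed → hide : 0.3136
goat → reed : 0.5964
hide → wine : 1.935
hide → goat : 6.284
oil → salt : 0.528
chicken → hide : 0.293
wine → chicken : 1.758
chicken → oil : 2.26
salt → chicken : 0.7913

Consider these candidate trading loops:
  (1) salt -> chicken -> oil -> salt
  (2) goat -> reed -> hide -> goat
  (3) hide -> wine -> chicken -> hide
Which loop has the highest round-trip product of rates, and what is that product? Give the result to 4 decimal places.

1.1753

(1) 0.7913 × 2.26 × 0.528 = 0.94424
(2) 0.5964 × 0.3136 × 6.284 = 1.17530
(3) 1.935 × 1.758 × 0.293 = 0.99671
Highest is cycle (2) at 1.1753 (>1, arbitrage).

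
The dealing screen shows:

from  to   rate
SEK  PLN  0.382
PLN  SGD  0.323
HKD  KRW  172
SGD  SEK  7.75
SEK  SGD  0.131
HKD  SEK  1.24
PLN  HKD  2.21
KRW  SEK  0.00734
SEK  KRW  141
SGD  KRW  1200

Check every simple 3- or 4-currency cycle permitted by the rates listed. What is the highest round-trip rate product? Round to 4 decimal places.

SGD→KRW→SEK→SGD: 1200 × 0.00734 × 0.131 = 1.15385
PLN→SGD→KRW→SEK→PLN: 0.323 × 1200 × 0.00734 × 0.382 = 1.08678
PLN→HKD→KRW→SEK→PLN: 2.21 × 172 × 0.00734 × 0.382 = 1.06581
PLN→HKD→SEK→PLN: 2.21 × 1.24 × 0.382 = 1.04683
PLN→SGD→SEK→PLN: 0.323 × 7.75 × 0.382 = 0.95624
Maximum is SGD→KRW→SEK→SGD at 1.1538; arbitrage exists.

1.1538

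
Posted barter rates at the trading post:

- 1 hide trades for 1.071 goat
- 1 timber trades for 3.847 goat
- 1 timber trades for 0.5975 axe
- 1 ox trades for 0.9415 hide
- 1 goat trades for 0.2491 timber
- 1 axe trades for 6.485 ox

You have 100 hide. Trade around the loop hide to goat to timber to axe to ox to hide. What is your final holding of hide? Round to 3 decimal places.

100 hide × 1.071 = 107.1 goat
107.1 goat × 0.2491 = 26.67861 timber
26.67861 timber × 0.5975 = 15.940469475 axe
15.940469475 axe × 6.485 = 103.373944545375 ox
103.373944545375 ox × 0.9415 = 97.3265687894705625 hide

97.327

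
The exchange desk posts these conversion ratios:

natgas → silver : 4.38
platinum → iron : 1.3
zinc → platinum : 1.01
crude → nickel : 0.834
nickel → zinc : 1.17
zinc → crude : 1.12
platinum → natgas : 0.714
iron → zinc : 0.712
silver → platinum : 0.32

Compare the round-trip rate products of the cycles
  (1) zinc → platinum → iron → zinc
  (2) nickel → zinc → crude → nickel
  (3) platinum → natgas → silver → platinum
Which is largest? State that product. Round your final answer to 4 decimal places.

1.0929

(1) 1.01 × 1.3 × 0.712 = 0.93486
(2) 1.17 × 1.12 × 0.834 = 1.09287
(3) 0.714 × 4.38 × 0.32 = 1.00074
Highest is cycle (2) at 1.0929 (>1, arbitrage).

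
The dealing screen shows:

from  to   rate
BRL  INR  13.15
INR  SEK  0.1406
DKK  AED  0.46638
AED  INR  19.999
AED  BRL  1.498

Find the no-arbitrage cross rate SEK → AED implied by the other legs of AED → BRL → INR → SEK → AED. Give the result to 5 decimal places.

0.36106

Known legs of the cycle: 1.498 × 13.15 × 0.1406 = 2.76963722
For no arbitrage the full-cycle product must be 1, so the missing rate is 1 / 2.76963722 ≈ 0.3610581.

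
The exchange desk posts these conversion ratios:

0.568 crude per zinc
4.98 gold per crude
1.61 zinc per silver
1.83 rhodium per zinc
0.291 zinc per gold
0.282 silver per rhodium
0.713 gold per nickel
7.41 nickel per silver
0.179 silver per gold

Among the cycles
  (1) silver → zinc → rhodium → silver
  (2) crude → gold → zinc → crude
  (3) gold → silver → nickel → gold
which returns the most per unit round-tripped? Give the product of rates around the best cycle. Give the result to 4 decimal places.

(1) 1.61 × 1.83 × 0.282 = 0.83086
(2) 4.98 × 0.291 × 0.568 = 0.82313
(3) 0.179 × 7.41 × 0.713 = 0.94572
Highest is cycle (3) at 0.9457 (≤1, no arbitrage).

0.9457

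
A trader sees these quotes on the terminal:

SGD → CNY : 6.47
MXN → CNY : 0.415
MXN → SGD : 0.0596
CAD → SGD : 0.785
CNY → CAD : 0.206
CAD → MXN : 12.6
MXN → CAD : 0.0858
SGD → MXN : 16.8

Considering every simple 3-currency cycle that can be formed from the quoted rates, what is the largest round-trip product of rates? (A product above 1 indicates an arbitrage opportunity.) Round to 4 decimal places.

MXN→CAD→SGD→MXN: 0.0858 × 0.785 × 16.8 = 1.13153
CNY→CAD→MXN→CNY: 0.206 × 12.6 × 0.415 = 1.07717
CNY→CAD→SGD→CNY: 0.206 × 0.785 × 6.47 = 1.04626
Maximum is MXN→CAD→SGD→MXN at 1.1315; arbitrage exists.

1.1315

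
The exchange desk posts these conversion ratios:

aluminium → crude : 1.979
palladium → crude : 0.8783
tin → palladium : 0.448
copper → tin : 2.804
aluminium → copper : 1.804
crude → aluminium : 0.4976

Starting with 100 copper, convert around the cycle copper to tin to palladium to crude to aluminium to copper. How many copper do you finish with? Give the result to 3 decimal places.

99.041

100 copper × 2.804 = 280.4 tin
280.4 tin × 0.448 = 125.6192 palladium
125.6192 palladium × 0.8783 = 110.33134336 crude
110.33134336 crude × 0.4976 = 54.900876455936 aluminium
54.900876455936 aluminium × 1.804 = 99.041181126508544 copper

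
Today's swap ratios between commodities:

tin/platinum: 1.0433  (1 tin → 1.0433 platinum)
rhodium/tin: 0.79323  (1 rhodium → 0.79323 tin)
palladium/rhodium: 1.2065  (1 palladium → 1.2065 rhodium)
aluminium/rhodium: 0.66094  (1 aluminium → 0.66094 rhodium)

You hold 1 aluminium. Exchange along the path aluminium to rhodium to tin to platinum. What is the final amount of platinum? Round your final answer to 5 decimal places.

1 aluminium × 0.66094 = 0.66094 rhodium
0.66094 rhodium × 0.79323 = 0.5242774362 tin
0.5242774362 tin × 1.0433 = 0.54697864918746 platinum

0.54698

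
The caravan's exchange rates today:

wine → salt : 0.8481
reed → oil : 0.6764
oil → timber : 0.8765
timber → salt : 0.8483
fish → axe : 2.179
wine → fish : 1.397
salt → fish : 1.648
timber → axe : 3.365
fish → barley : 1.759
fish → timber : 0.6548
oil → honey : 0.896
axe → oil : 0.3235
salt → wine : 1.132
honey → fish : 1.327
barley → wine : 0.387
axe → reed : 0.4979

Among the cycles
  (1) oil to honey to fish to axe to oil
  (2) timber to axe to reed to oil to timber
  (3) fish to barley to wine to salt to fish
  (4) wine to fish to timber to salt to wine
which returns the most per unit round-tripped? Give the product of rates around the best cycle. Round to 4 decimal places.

(1) 0.896 × 1.327 × 2.179 × 0.3235 = 0.83813
(2) 3.365 × 0.4979 × 0.6764 × 0.8765 = 0.99331
(3) 1.759 × 0.387 × 0.8481 × 1.648 = 0.95144
(4) 1.397 × 0.6548 × 0.8483 × 1.132 = 0.87842
Highest is cycle (2) at 0.9933 (≤1, no arbitrage).

0.9933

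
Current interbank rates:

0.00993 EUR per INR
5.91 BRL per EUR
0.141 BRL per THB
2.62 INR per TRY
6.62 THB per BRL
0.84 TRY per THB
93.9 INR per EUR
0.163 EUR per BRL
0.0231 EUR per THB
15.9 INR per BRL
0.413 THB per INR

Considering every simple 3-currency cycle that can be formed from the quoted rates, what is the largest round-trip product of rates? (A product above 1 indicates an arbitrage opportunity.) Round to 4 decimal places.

0.9331

BRL→INR→EUR→BRL: 15.9 × 0.00993 × 5.91 = 0.93311
BRL→INR→THB→BRL: 15.9 × 0.413 × 0.141 = 0.92590
INR→THB→TRY→INR: 0.413 × 0.84 × 2.62 = 0.90893
BRL→THB→EUR→BRL: 6.62 × 0.0231 × 5.91 = 0.90377
INR→THB→EUR→INR: 0.413 × 0.0231 × 93.9 = 0.89583
Maximum is BRL→INR→EUR→BRL at 0.9331; no arbitrage — every cycle loses value.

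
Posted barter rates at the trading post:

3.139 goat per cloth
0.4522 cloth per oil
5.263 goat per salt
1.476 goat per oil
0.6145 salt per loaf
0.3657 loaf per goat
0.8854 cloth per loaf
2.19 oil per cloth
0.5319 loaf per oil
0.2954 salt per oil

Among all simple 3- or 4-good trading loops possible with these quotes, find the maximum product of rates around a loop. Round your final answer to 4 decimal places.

loaf→salt→goat→loaf: 0.6145 × 5.263 × 0.3657 = 1.18272
loaf→cloth→oil→goat→loaf: 0.8854 × 2.19 × 1.476 × 0.3657 = 1.04663
loaf→cloth→oil→loaf: 0.8854 × 2.19 × 0.5319 = 1.03137
loaf→cloth→goat→loaf: 0.8854 × 3.139 × 0.3657 = 1.01638
Maximum is loaf→salt→goat→loaf at 1.1827; arbitrage exists.

1.1827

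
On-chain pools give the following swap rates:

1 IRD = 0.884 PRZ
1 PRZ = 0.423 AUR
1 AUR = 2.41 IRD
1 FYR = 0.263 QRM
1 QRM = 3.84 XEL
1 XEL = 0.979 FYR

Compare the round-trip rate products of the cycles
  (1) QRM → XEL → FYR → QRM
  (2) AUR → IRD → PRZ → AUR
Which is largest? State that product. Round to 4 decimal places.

(1) 3.84 × 0.979 × 0.263 = 0.98871
(2) 2.41 × 0.884 × 0.423 = 0.90118
Highest is cycle (1) at 0.9887 (≤1, no arbitrage).

0.9887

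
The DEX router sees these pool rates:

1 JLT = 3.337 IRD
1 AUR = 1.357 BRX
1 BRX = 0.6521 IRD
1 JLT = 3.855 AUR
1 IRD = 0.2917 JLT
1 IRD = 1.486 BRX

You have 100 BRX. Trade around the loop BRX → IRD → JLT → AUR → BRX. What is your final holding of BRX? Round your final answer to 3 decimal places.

99.507

100 BRX × 0.6521 = 65.21 IRD
65.21 IRD × 0.2917 = 19.021757 JLT
19.021757 JLT × 3.855 = 73.328873235 AUR
73.328873235 AUR × 1.357 = 99.507280979895 BRX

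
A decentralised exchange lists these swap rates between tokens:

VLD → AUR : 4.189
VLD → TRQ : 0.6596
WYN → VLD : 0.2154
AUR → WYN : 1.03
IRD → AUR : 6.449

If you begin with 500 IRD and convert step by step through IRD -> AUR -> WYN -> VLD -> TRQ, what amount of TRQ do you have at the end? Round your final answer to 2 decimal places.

500 IRD × 6.449 = 3224.5 AUR
3224.5 AUR × 1.03 = 3321.235 WYN
3321.235 WYN × 0.2154 = 715.394019 VLD
715.394019 VLD × 0.6596 = 471.8738949324 TRQ

471.87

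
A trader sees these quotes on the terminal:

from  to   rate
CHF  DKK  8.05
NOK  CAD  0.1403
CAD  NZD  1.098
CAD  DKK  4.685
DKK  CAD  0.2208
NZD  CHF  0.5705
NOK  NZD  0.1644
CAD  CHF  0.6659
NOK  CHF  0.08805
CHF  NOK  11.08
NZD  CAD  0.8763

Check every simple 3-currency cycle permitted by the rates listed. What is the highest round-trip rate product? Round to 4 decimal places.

CAD→CHF→DKK→CAD: 0.6659 × 8.05 × 0.2208 = 1.18360
NOK→NZD→CHF→NOK: 0.1644 × 0.5705 × 11.08 = 1.03920
CAD→CHF→NOK→CAD: 0.6659 × 11.08 × 0.1403 = 1.03516
Maximum is CAD→CHF→DKK→CAD at 1.1836; arbitrage exists.

1.1836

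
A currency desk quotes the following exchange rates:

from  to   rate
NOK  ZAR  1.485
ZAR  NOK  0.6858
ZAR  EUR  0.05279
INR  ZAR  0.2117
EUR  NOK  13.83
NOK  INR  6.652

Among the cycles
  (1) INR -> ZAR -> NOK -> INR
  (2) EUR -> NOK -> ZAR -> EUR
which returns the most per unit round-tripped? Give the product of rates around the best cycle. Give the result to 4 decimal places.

1.0842

(1) 0.2117 × 0.6858 × 6.652 = 0.96576
(2) 13.83 × 1.485 × 0.05279 = 1.08418
Highest is cycle (2) at 1.0842 (>1, arbitrage).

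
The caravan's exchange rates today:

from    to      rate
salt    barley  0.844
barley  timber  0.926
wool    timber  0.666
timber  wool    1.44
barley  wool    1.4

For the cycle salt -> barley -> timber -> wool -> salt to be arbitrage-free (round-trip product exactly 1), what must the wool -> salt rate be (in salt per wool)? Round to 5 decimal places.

0.88855

Known legs of the cycle: 0.844 × 0.926 × 1.44 = 1.12542336
For no arbitrage the full-cycle product must be 1, so the missing rate is 1 / 1.12542336 ≈ 0.8885545.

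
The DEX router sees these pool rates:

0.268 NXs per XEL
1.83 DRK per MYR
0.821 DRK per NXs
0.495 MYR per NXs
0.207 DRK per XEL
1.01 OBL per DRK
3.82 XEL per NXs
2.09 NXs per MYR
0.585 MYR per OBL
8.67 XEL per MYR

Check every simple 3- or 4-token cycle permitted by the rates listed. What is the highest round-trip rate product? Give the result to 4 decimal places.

MYR→XEL→NXs→MYR: 8.67 × 0.268 × 0.495 = 1.15016
DRK→OBL→MYR→DRK: 1.01 × 0.585 × 1.83 = 1.08126
DRK→OBL→MYR→XEL→DRK: 1.01 × 0.585 × 8.67 × 0.207 = 1.06039
DRK→OBL→MYR→NXs→DRK: 1.01 × 0.585 × 2.09 × 0.821 = 1.01383
Maximum is MYR→XEL→NXs→MYR at 1.1502; arbitrage exists.

1.1502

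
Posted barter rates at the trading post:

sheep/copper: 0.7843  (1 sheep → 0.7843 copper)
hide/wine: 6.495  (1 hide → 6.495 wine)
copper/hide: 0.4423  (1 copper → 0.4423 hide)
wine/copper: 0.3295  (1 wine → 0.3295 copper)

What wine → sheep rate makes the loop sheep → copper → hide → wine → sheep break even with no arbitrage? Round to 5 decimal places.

Known legs of the cycle: 0.7843 × 0.4423 × 6.495 = 2.25308880555
For no arbitrage the full-cycle product must be 1, so the missing rate is 1 / 2.25308880555 ≈ 0.4438351.

0.44384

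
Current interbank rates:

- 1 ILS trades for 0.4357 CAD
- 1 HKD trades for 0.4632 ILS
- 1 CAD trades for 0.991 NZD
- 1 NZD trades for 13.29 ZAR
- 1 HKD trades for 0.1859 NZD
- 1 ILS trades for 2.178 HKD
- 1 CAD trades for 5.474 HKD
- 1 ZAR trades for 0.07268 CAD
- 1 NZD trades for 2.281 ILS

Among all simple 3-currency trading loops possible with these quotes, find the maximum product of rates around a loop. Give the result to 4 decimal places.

1.1047

CAD→HKD→ILS→CAD: 5.474 × 0.4632 × 0.4357 = 1.10474
CAD→NZD→ILS→CAD: 0.991 × 2.281 × 0.4357 = 0.98489
ZAR→CAD→NZD→ZAR: 0.07268 × 0.991 × 13.29 = 0.95722
NZD→ILS→HKD→NZD: 2.281 × 2.178 × 0.1859 = 0.92355
Maximum is CAD→HKD→ILS→CAD at 1.1047; arbitrage exists.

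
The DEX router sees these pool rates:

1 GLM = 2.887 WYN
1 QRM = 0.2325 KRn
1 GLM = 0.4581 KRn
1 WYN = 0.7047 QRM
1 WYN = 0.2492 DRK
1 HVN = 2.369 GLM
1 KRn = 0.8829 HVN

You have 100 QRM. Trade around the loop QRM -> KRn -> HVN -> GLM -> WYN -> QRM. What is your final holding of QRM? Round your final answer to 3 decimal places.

98.935

100 QRM × 0.2325 = 23.25 KRn
23.25 KRn × 0.8829 = 20.527425 HVN
20.527425 HVN × 2.369 = 48.629469825 GLM
48.629469825 GLM × 2.887 = 140.393279384775 WYN
140.393279384775 WYN × 0.7047 = 98.9351439824509425 QRM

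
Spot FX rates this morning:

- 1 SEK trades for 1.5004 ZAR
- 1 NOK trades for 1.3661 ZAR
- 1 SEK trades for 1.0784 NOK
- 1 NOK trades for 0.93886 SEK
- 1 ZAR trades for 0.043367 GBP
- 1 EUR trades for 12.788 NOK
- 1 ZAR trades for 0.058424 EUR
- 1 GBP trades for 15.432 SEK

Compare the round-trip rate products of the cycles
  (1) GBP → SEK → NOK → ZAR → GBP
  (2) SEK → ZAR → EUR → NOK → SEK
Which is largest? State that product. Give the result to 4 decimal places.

(1) 15.432 × 1.0784 × 1.3661 × 0.043367 = 0.98593
(2) 1.5004 × 0.058424 × 12.788 × 0.93886 = 1.05245
Highest is cycle (2) at 1.0525 (>1, arbitrage).

1.0525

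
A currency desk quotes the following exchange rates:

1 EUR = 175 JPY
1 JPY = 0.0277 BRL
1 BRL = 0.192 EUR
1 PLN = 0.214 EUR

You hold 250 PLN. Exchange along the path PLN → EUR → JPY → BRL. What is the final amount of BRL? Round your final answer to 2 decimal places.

250 PLN × 0.214 = 53.5 EUR
53.5 EUR × 175 = 9362.5 JPY
9362.5 JPY × 0.0277 = 259.34125 BRL

259.34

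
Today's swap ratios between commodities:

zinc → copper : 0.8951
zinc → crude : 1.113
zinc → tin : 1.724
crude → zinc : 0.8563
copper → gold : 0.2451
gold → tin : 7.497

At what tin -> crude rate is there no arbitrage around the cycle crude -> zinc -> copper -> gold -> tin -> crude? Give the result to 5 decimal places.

0.71002

Known legs of the cycle: 0.8563 × 0.8951 × 0.2451 × 7.497 = 1.408407481044711
For no arbitrage the full-cycle product must be 1, so the missing rate is 1 / 1.408407481044711 ≈ 0.7100218.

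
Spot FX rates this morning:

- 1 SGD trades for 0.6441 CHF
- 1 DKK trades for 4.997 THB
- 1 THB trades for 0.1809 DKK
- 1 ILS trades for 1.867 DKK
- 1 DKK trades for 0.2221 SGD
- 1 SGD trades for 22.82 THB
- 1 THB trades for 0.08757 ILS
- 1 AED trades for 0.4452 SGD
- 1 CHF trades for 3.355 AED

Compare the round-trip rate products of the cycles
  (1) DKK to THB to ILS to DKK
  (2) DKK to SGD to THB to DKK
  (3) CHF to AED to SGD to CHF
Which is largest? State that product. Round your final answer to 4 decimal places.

(1) 4.997 × 0.08757 × 1.867 = 0.81698
(2) 0.2221 × 22.82 × 0.1809 = 0.91686
(3) 3.355 × 0.4452 × 0.6441 = 0.96206
Highest is cycle (3) at 0.9621 (≤1, no arbitrage).

0.9621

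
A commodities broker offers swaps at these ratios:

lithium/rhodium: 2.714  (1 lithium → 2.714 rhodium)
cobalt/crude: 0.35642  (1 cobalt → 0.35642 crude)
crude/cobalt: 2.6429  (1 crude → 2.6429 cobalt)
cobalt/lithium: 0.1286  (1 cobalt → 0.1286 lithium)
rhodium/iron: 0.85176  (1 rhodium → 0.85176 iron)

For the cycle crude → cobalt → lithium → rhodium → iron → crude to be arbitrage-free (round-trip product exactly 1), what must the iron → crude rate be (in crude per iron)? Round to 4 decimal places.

1.2728

Known legs of the cycle: 2.6429 × 0.1286 × 2.714 × 0.85176 = 0.7856855826726816
For no arbitrage the full-cycle product must be 1, so the missing rate is 1 / 0.7856855826726816 ≈ 1.272774.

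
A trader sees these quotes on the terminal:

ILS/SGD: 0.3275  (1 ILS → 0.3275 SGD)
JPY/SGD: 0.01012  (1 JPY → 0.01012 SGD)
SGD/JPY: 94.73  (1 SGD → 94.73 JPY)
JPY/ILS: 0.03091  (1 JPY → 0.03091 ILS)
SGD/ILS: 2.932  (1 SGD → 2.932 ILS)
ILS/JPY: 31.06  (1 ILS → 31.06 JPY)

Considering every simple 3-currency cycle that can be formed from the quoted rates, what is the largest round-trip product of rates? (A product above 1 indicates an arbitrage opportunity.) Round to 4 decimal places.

ILS→SGD→JPY→ILS: 0.3275 × 94.73 × 0.03091 = 0.95895
ILS→JPY→SGD→ILS: 31.06 × 0.01012 × 2.932 = 0.92161
Maximum is ILS→SGD→JPY→ILS at 0.9590; no arbitrage — every cycle loses value.

0.9590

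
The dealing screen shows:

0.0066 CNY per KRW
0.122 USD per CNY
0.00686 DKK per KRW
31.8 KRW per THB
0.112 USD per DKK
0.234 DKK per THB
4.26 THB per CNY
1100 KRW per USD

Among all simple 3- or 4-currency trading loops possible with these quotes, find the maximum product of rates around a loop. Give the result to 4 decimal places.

0.8941

THB→KRW→CNY→THB: 31.8 × 0.0066 × 4.26 = 0.89409
USD→KRW→CNY→USD: 1100 × 0.0066 × 0.122 = 0.88572
DKK→USD→KRW→DKK: 0.112 × 1100 × 0.00686 = 0.84515
Maximum is THB→KRW→CNY→THB at 0.8941; no arbitrage — every cycle loses value.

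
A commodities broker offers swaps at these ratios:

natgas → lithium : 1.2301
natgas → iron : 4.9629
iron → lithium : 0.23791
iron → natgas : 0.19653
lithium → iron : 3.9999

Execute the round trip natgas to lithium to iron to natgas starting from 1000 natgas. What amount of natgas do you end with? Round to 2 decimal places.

966.98

1000 natgas × 1.2301 = 1230.1 lithium
1230.1 lithium × 3.9999 = 4920.27699 iron
4920.27699 iron × 0.19653 = 966.9820368447 natgas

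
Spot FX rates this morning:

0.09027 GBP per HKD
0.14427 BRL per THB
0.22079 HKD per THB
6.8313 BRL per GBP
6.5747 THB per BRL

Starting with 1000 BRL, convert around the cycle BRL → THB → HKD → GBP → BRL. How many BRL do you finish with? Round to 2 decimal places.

895.16

1000 BRL × 6.5747 = 6574.7 THB
6574.7 THB × 0.22079 = 1451.628013 HKD
1451.628013 HKD × 0.09027 = 131.03846073351 GBP
131.03846073351 GBP × 6.8313 = 895.163036808826863 BRL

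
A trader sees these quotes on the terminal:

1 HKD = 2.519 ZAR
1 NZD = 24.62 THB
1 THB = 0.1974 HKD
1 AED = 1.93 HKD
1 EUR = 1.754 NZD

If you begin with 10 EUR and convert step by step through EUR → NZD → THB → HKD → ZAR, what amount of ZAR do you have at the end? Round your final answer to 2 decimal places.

10 EUR × 1.754 = 17.54 NZD
17.54 NZD × 24.62 = 431.8348 THB
431.8348 THB × 0.1974 = 85.24418952 HKD
85.24418952 HKD × 2.519 = 214.73011340088 ZAR

214.73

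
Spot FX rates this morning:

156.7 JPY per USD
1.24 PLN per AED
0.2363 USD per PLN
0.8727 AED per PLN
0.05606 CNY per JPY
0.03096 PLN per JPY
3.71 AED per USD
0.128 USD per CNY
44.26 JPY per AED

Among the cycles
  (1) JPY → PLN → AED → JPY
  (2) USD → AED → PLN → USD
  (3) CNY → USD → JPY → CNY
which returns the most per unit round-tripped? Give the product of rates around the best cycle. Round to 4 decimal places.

(1) 0.03096 × 0.8727 × 44.26 = 1.19585
(2) 3.71 × 1.24 × 0.2363 = 1.08707
(3) 0.128 × 156.7 × 0.05606 = 1.12443
Highest is cycle (1) at 1.1959 (>1, arbitrage).

1.1959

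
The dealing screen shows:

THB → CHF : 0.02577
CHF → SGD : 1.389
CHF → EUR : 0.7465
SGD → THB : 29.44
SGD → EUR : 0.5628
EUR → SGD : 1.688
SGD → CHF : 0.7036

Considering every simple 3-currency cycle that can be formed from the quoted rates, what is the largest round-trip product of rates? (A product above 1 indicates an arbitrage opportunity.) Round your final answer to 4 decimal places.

CHF→SGD→THB→CHF: 1.389 × 29.44 × 0.02577 = 1.05379
EUR→SGD→CHF→EUR: 1.688 × 0.7036 × 0.7465 = 0.88660
Maximum is CHF→SGD→THB→CHF at 1.0538; arbitrage exists.

1.0538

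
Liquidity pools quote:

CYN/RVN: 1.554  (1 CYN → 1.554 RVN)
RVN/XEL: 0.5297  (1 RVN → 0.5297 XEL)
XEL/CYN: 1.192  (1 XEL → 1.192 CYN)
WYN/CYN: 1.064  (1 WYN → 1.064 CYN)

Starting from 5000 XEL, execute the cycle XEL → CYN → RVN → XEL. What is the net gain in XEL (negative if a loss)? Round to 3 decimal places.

5000 XEL × 1.192 = 5960 CYN
5960 CYN × 1.554 = 9261.84 RVN
9261.84 RVN × 0.5297 = 4905.996648 XEL
Net change: 4905.996648 − 5000 = -94.003352 XEL

-94.003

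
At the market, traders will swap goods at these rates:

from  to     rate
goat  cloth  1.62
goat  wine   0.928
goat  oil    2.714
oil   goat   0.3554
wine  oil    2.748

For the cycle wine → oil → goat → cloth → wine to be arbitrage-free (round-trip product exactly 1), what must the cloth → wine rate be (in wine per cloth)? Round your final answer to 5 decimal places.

Known legs of the cycle: 2.748 × 0.3554 × 1.62 = 1.582155504
For no arbitrage the full-cycle product must be 1, so the missing rate is 1 / 1.582155504 ≈ 0.6320491.

0.63205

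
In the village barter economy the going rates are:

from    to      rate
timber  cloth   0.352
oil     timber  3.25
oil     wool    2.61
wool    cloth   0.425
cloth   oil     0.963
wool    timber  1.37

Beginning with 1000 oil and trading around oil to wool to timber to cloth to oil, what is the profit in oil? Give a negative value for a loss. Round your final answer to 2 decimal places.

212.08

1000 oil × 2.61 = 2610 wool
2610 wool × 1.37 = 3575.7 timber
3575.7 timber × 0.352 = 1258.6464 cloth
1258.6464 cloth × 0.963 = 1212.0764832 oil
Net change: 1212.0764832 − 1000 = 212.0764832 oil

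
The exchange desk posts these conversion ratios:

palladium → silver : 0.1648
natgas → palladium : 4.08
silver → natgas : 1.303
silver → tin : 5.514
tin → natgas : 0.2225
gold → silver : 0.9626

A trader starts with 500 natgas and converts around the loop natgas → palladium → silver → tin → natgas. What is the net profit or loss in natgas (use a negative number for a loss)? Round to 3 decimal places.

500 natgas × 4.08 = 2040 palladium
2040 palladium × 0.1648 = 336.192 silver
336.192 silver × 5.514 = 1853.762688 tin
1853.762688 tin × 0.2225 = 412.46219808 natgas
Net change: 412.46219808 − 500 = -87.53780192 natgas

-87.538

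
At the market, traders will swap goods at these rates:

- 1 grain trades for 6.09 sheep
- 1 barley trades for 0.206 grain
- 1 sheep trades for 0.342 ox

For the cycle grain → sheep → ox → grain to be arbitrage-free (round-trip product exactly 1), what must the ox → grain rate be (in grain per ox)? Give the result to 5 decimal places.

0.48013

Known legs of the cycle: 6.09 × 0.342 = 2.08278
For no arbitrage the full-cycle product must be 1, so the missing rate is 1 / 2.08278 ≈ 0.4801275.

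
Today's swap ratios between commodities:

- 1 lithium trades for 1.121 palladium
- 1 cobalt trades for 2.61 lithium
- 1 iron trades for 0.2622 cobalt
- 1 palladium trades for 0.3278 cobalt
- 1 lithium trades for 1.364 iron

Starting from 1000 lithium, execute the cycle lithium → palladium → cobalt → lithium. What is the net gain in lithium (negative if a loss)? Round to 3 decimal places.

1000 lithium × 1.121 = 1121 palladium
1121 palladium × 0.3278 = 367.4638 cobalt
367.4638 cobalt × 2.61 = 959.080518 lithium
Net change: 959.080518 − 1000 = -40.919482 lithium

-40.919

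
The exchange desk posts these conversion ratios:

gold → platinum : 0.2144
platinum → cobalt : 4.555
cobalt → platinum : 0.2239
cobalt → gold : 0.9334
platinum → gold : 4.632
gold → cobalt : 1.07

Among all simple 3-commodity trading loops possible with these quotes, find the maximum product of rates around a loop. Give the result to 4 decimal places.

platinum→gold→cobalt→platinum: 4.632 × 1.07 × 0.2239 = 1.10970
platinum→cobalt→gold→platinum: 4.555 × 0.9334 × 0.2144 = 0.91155
Maximum is platinum→gold→cobalt→platinum at 1.1097; arbitrage exists.

1.1097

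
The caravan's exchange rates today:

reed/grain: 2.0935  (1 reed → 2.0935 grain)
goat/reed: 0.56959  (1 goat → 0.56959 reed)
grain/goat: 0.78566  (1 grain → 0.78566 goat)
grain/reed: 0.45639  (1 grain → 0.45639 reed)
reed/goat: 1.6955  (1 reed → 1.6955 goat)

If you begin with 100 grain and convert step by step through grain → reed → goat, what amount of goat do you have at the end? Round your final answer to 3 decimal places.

100 grain × 0.45639 = 45.639 reed
45.639 reed × 1.6955 = 77.3809245 goat

77.381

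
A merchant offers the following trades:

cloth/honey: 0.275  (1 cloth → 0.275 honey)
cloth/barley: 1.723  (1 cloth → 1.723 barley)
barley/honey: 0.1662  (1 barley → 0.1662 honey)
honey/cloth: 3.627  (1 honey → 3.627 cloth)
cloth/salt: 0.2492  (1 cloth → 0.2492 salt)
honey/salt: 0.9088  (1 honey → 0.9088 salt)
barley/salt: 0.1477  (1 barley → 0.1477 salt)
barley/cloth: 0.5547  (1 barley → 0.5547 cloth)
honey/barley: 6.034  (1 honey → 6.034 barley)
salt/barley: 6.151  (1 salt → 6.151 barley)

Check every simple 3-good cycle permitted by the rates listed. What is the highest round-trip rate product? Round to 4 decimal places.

cloth→barley→honey→cloth: 1.723 × 0.1662 × 3.627 = 1.03864
barley→honey→salt→barley: 0.1662 × 0.9088 × 6.151 = 0.92906
cloth→honey→barley→cloth: 0.275 × 6.034 × 0.5547 = 0.92044
cloth→salt→barley→cloth: 0.2492 × 6.151 × 0.5547 = 0.85026
Maximum is cloth→barley→honey→cloth at 1.0386; arbitrage exists.

1.0386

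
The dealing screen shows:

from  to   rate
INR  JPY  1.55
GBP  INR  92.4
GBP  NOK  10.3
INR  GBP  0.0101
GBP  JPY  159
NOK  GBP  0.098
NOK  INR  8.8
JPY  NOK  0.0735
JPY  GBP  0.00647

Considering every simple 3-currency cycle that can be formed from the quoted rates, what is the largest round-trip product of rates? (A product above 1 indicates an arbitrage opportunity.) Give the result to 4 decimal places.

1.1453

GBP→JPY→NOK→GBP: 159 × 0.0735 × 0.098 = 1.14528
INR→JPY→NOK→INR: 1.55 × 0.0735 × 8.8 = 1.00254
GBP→INR→JPY→GBP: 92.4 × 1.55 × 0.00647 = 0.92663
GBP→NOK→INR→GBP: 10.3 × 8.8 × 0.0101 = 0.91546
Maximum is GBP→JPY→NOK→GBP at 1.1453; arbitrage exists.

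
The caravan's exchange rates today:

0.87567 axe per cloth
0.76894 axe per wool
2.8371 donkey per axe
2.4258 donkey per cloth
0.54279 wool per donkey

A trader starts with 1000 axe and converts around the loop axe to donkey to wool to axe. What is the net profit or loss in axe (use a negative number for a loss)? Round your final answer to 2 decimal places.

1000 axe × 2.8371 = 2837.1 donkey
2837.1 donkey × 0.54279 = 1539.949509 wool
1539.949509 wool × 0.76894 = 1184.12877545046 axe
Net change: 1184.12877545046 − 1000 = 184.12877545046 axe

184.13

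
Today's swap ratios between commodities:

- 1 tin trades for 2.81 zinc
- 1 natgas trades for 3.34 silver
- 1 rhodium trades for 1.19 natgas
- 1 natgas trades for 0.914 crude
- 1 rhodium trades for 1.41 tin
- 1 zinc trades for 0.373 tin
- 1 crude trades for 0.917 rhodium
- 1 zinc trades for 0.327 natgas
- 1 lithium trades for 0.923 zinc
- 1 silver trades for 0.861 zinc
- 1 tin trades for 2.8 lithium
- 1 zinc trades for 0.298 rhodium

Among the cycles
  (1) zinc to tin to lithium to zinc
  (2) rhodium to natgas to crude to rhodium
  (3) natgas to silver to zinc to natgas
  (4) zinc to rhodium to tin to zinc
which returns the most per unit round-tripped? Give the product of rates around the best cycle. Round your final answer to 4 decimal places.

(1) 0.373 × 2.8 × 0.923 = 0.96398
(2) 1.19 × 0.914 × 0.917 = 0.99738
(3) 3.34 × 0.861 × 0.327 = 0.94037
(4) 0.298 × 1.41 × 2.81 = 1.18071
Highest is cycle (4) at 1.1807 (>1, arbitrage).

1.1807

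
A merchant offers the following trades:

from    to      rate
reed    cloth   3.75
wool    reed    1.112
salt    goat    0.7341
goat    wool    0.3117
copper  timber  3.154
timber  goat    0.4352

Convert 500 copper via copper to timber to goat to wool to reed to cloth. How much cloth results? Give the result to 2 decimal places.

500 copper × 3.154 = 1577 timber
1577 timber × 0.4352 = 686.3104 goat
686.3104 goat × 0.3117 = 213.92295168 wool
213.92295168 wool × 1.112 = 237.88232226816 reed
237.88232226816 reed × 3.75 = 892.0587085056 cloth

892.06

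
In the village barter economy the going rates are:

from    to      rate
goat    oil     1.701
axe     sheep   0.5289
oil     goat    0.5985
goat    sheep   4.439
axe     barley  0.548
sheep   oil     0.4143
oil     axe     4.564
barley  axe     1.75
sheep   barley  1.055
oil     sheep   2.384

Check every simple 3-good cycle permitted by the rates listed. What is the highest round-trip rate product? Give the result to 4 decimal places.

1.1007

sheep→oil→goat→sheep: 0.4143 × 0.5985 × 4.439 = 1.10069
sheep→oil→axe→sheep: 0.4143 × 4.564 × 0.5289 = 1.00008
sheep→barley→axe→sheep: 1.055 × 1.75 × 0.5289 = 0.97648
Maximum is sheep→oil→goat→sheep at 1.1007; arbitrage exists.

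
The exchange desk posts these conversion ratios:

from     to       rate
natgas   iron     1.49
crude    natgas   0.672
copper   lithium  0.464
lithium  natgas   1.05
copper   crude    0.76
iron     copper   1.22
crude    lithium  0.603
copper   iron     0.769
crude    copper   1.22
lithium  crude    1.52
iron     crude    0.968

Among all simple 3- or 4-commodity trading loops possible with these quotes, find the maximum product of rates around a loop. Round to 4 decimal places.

crude→natgas→iron→crude: 0.672 × 1.49 × 0.968 = 0.96924
crude→natgas→iron→copper→crude: 0.672 × 1.49 × 1.22 × 0.76 = 0.92839
crude→lithium→natgas→iron→crude: 0.603 × 1.05 × 1.49 × 0.968 = 0.91320
crude→copper→iron→crude: 1.22 × 0.769 × 0.968 = 0.90816
lithium→natgas→iron→copper→lithium: 1.05 × 1.49 × 1.22 × 0.464 = 0.88563
crude→copper→lithium→crude: 1.22 × 0.464 × 1.52 = 0.86044
Maximum is crude→natgas→iron→crude at 0.9692; no arbitrage — every cycle loses value.

0.9692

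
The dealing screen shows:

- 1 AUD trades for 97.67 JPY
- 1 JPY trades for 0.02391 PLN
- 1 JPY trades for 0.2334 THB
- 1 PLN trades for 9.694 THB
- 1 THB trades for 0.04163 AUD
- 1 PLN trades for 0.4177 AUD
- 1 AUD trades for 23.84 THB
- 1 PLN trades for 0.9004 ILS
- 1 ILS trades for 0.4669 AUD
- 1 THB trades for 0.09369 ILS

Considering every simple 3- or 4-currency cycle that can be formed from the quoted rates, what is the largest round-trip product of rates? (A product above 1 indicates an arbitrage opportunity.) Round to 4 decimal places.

1.0429

THB→ILS→AUD→THB: 0.09369 × 0.4669 × 23.84 = 1.04285
THB→ILS→AUD→JPY→THB: 0.09369 × 0.4669 × 97.67 × 0.2334 = 0.99719
AUD→JPY→PLN→ILS→AUD: 97.67 × 0.02391 × 0.9004 × 0.4669 = 0.98175
AUD→JPY→PLN→AUD: 97.67 × 0.02391 × 0.4177 = 0.97545
THB→AUD→JPY→THB: 0.04163 × 97.67 × 0.2334 = 0.94900
THB→AUD→JPY→PLN→THB: 0.04163 × 97.67 × 0.02391 × 9.694 = 0.94243
Maximum is THB→ILS→AUD→THB at 1.0429; arbitrage exists.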